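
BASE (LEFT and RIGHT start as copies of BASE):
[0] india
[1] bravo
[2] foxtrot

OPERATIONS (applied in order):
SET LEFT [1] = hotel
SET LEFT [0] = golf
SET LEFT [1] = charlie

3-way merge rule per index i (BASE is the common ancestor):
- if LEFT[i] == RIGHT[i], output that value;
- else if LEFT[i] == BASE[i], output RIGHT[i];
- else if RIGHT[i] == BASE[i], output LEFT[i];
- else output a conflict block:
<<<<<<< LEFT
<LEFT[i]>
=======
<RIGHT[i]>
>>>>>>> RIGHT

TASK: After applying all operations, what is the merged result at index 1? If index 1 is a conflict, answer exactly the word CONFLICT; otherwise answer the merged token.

Final LEFT:  [golf, charlie, foxtrot]
Final RIGHT: [india, bravo, foxtrot]
i=0: L=golf, R=india=BASE -> take LEFT -> golf
i=1: L=charlie, R=bravo=BASE -> take LEFT -> charlie
i=2: L=foxtrot R=foxtrot -> agree -> foxtrot
Index 1 -> charlie

Answer: charlie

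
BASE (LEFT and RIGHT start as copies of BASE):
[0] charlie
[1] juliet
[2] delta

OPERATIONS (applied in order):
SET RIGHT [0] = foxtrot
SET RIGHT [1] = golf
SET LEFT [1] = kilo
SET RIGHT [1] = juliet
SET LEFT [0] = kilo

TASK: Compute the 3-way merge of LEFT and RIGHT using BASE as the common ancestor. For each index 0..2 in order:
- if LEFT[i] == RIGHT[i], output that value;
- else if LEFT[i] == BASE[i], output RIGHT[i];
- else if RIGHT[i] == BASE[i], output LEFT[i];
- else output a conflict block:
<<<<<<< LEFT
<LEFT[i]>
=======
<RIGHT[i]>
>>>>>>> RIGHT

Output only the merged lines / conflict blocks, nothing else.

Final LEFT:  [kilo, kilo, delta]
Final RIGHT: [foxtrot, juliet, delta]
i=0: BASE=charlie L=kilo R=foxtrot all differ -> CONFLICT
i=1: L=kilo, R=juliet=BASE -> take LEFT -> kilo
i=2: L=delta R=delta -> agree -> delta

Answer: <<<<<<< LEFT
kilo
=======
foxtrot
>>>>>>> RIGHT
kilo
delta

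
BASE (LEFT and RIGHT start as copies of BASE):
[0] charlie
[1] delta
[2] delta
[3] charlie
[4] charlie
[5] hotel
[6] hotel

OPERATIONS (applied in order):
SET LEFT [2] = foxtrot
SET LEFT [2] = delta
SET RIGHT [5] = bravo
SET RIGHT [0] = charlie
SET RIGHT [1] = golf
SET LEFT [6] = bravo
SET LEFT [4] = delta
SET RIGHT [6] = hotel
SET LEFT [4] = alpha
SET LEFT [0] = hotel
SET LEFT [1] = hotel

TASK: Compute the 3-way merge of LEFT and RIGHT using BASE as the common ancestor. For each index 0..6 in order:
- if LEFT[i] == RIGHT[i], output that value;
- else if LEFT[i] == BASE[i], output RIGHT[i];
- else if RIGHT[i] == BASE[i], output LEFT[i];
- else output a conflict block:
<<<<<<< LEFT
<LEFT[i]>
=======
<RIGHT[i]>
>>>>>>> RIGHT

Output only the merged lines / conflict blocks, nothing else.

Final LEFT:  [hotel, hotel, delta, charlie, alpha, hotel, bravo]
Final RIGHT: [charlie, golf, delta, charlie, charlie, bravo, hotel]
i=0: L=hotel, R=charlie=BASE -> take LEFT -> hotel
i=1: BASE=delta L=hotel R=golf all differ -> CONFLICT
i=2: L=delta R=delta -> agree -> delta
i=3: L=charlie R=charlie -> agree -> charlie
i=4: L=alpha, R=charlie=BASE -> take LEFT -> alpha
i=5: L=hotel=BASE, R=bravo -> take RIGHT -> bravo
i=6: L=bravo, R=hotel=BASE -> take LEFT -> bravo

Answer: hotel
<<<<<<< LEFT
hotel
=======
golf
>>>>>>> RIGHT
delta
charlie
alpha
bravo
bravo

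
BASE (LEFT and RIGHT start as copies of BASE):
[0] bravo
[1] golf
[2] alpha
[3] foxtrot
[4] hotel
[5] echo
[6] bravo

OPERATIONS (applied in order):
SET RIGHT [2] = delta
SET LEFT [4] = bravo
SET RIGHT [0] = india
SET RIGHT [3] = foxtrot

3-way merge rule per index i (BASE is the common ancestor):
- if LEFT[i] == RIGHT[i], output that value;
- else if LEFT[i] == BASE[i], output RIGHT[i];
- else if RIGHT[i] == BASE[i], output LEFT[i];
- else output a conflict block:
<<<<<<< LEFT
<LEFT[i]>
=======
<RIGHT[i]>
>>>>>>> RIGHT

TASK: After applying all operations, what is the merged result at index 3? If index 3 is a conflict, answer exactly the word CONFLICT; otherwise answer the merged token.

Answer: foxtrot

Derivation:
Final LEFT:  [bravo, golf, alpha, foxtrot, bravo, echo, bravo]
Final RIGHT: [india, golf, delta, foxtrot, hotel, echo, bravo]
i=0: L=bravo=BASE, R=india -> take RIGHT -> india
i=1: L=golf R=golf -> agree -> golf
i=2: L=alpha=BASE, R=delta -> take RIGHT -> delta
i=3: L=foxtrot R=foxtrot -> agree -> foxtrot
i=4: L=bravo, R=hotel=BASE -> take LEFT -> bravo
i=5: L=echo R=echo -> agree -> echo
i=6: L=bravo R=bravo -> agree -> bravo
Index 3 -> foxtrot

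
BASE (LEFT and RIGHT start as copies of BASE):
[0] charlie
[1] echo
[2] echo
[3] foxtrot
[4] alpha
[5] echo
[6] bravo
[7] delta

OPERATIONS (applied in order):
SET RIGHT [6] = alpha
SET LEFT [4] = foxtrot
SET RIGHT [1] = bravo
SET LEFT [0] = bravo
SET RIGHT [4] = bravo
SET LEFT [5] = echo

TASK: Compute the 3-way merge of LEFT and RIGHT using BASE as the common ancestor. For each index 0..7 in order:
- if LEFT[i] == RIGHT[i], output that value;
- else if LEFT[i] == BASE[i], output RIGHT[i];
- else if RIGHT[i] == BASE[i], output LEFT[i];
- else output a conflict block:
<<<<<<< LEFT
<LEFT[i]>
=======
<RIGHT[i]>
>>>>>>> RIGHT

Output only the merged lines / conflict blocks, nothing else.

Answer: bravo
bravo
echo
foxtrot
<<<<<<< LEFT
foxtrot
=======
bravo
>>>>>>> RIGHT
echo
alpha
delta

Derivation:
Final LEFT:  [bravo, echo, echo, foxtrot, foxtrot, echo, bravo, delta]
Final RIGHT: [charlie, bravo, echo, foxtrot, bravo, echo, alpha, delta]
i=0: L=bravo, R=charlie=BASE -> take LEFT -> bravo
i=1: L=echo=BASE, R=bravo -> take RIGHT -> bravo
i=2: L=echo R=echo -> agree -> echo
i=3: L=foxtrot R=foxtrot -> agree -> foxtrot
i=4: BASE=alpha L=foxtrot R=bravo all differ -> CONFLICT
i=5: L=echo R=echo -> agree -> echo
i=6: L=bravo=BASE, R=alpha -> take RIGHT -> alpha
i=7: L=delta R=delta -> agree -> delta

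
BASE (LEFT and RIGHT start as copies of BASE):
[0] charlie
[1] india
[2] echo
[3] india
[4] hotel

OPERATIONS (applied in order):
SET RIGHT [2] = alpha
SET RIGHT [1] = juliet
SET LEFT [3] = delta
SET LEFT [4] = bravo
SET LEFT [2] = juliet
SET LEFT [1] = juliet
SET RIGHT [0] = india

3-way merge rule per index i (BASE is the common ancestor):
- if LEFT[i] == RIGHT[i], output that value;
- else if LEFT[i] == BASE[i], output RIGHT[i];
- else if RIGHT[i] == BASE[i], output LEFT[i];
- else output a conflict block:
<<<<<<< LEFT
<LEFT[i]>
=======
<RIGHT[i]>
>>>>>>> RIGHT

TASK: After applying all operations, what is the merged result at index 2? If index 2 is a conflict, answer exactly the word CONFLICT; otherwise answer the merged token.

Answer: CONFLICT

Derivation:
Final LEFT:  [charlie, juliet, juliet, delta, bravo]
Final RIGHT: [india, juliet, alpha, india, hotel]
i=0: L=charlie=BASE, R=india -> take RIGHT -> india
i=1: L=juliet R=juliet -> agree -> juliet
i=2: BASE=echo L=juliet R=alpha all differ -> CONFLICT
i=3: L=delta, R=india=BASE -> take LEFT -> delta
i=4: L=bravo, R=hotel=BASE -> take LEFT -> bravo
Index 2 -> CONFLICT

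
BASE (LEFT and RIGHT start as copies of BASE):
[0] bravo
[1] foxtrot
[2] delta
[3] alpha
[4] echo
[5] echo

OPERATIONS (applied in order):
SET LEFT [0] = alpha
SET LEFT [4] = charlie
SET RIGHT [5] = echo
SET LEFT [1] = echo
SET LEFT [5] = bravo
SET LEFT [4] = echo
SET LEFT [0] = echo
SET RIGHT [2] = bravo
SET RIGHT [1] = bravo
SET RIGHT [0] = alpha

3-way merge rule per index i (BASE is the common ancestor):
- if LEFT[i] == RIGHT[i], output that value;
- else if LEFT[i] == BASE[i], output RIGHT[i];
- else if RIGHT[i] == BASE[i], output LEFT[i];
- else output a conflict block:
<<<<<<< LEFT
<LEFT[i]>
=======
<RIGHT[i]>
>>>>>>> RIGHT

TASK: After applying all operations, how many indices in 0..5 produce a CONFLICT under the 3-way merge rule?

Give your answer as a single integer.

Answer: 2

Derivation:
Final LEFT:  [echo, echo, delta, alpha, echo, bravo]
Final RIGHT: [alpha, bravo, bravo, alpha, echo, echo]
i=0: BASE=bravo L=echo R=alpha all differ -> CONFLICT
i=1: BASE=foxtrot L=echo R=bravo all differ -> CONFLICT
i=2: L=delta=BASE, R=bravo -> take RIGHT -> bravo
i=3: L=alpha R=alpha -> agree -> alpha
i=4: L=echo R=echo -> agree -> echo
i=5: L=bravo, R=echo=BASE -> take LEFT -> bravo
Conflict count: 2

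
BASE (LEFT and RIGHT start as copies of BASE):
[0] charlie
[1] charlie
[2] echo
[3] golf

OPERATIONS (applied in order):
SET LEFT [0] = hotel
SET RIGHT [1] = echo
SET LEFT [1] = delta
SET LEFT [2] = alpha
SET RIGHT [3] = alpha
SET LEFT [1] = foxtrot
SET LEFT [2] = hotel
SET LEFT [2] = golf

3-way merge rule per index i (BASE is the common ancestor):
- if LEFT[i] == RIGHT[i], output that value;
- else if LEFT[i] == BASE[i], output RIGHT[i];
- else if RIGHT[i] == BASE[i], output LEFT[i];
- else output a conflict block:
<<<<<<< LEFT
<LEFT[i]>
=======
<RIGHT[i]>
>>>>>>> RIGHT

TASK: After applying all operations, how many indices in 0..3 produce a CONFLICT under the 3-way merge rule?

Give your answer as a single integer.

Final LEFT:  [hotel, foxtrot, golf, golf]
Final RIGHT: [charlie, echo, echo, alpha]
i=0: L=hotel, R=charlie=BASE -> take LEFT -> hotel
i=1: BASE=charlie L=foxtrot R=echo all differ -> CONFLICT
i=2: L=golf, R=echo=BASE -> take LEFT -> golf
i=3: L=golf=BASE, R=alpha -> take RIGHT -> alpha
Conflict count: 1

Answer: 1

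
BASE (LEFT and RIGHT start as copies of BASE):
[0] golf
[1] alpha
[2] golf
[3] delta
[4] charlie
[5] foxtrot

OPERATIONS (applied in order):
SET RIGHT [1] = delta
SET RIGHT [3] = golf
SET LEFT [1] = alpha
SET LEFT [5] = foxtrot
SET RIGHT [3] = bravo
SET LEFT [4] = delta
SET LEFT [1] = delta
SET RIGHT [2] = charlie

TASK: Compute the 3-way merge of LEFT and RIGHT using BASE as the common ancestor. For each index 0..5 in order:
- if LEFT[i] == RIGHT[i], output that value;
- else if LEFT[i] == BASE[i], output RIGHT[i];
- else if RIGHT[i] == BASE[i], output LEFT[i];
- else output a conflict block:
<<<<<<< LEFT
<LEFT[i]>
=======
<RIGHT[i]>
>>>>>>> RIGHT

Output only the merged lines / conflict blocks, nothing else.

Answer: golf
delta
charlie
bravo
delta
foxtrot

Derivation:
Final LEFT:  [golf, delta, golf, delta, delta, foxtrot]
Final RIGHT: [golf, delta, charlie, bravo, charlie, foxtrot]
i=0: L=golf R=golf -> agree -> golf
i=1: L=delta R=delta -> agree -> delta
i=2: L=golf=BASE, R=charlie -> take RIGHT -> charlie
i=3: L=delta=BASE, R=bravo -> take RIGHT -> bravo
i=4: L=delta, R=charlie=BASE -> take LEFT -> delta
i=5: L=foxtrot R=foxtrot -> agree -> foxtrot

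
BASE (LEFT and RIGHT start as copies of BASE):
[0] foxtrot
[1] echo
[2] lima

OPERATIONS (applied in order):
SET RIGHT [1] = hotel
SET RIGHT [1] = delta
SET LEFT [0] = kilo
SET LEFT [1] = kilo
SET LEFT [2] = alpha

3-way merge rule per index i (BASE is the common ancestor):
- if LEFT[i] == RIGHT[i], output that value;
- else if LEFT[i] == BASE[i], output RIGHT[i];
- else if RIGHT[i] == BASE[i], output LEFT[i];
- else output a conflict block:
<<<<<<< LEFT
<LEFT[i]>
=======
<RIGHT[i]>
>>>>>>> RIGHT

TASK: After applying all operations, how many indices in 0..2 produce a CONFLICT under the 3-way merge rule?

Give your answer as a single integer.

Answer: 1

Derivation:
Final LEFT:  [kilo, kilo, alpha]
Final RIGHT: [foxtrot, delta, lima]
i=0: L=kilo, R=foxtrot=BASE -> take LEFT -> kilo
i=1: BASE=echo L=kilo R=delta all differ -> CONFLICT
i=2: L=alpha, R=lima=BASE -> take LEFT -> alpha
Conflict count: 1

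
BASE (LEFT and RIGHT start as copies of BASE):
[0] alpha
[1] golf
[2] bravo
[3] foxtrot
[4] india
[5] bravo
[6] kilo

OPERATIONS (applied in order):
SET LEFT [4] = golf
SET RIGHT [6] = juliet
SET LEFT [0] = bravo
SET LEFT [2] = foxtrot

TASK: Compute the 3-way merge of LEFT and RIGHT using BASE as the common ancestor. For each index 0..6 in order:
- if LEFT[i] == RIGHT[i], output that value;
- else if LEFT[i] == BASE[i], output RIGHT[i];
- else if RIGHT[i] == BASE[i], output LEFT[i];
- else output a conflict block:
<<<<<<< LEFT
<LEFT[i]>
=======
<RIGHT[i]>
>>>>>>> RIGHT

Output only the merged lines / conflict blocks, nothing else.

Final LEFT:  [bravo, golf, foxtrot, foxtrot, golf, bravo, kilo]
Final RIGHT: [alpha, golf, bravo, foxtrot, india, bravo, juliet]
i=0: L=bravo, R=alpha=BASE -> take LEFT -> bravo
i=1: L=golf R=golf -> agree -> golf
i=2: L=foxtrot, R=bravo=BASE -> take LEFT -> foxtrot
i=3: L=foxtrot R=foxtrot -> agree -> foxtrot
i=4: L=golf, R=india=BASE -> take LEFT -> golf
i=5: L=bravo R=bravo -> agree -> bravo
i=6: L=kilo=BASE, R=juliet -> take RIGHT -> juliet

Answer: bravo
golf
foxtrot
foxtrot
golf
bravo
juliet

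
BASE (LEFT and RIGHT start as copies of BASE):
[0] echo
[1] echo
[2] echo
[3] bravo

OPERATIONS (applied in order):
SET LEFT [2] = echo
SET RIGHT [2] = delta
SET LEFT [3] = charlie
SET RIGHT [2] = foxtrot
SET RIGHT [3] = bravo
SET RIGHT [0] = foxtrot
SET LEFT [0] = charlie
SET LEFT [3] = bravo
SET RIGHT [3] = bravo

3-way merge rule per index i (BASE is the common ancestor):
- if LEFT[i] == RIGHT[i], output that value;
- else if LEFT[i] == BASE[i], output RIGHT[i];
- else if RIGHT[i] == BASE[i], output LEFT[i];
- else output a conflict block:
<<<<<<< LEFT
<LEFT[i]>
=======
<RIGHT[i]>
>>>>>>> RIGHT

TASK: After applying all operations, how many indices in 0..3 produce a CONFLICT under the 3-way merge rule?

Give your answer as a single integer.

Answer: 1

Derivation:
Final LEFT:  [charlie, echo, echo, bravo]
Final RIGHT: [foxtrot, echo, foxtrot, bravo]
i=0: BASE=echo L=charlie R=foxtrot all differ -> CONFLICT
i=1: L=echo R=echo -> agree -> echo
i=2: L=echo=BASE, R=foxtrot -> take RIGHT -> foxtrot
i=3: L=bravo R=bravo -> agree -> bravo
Conflict count: 1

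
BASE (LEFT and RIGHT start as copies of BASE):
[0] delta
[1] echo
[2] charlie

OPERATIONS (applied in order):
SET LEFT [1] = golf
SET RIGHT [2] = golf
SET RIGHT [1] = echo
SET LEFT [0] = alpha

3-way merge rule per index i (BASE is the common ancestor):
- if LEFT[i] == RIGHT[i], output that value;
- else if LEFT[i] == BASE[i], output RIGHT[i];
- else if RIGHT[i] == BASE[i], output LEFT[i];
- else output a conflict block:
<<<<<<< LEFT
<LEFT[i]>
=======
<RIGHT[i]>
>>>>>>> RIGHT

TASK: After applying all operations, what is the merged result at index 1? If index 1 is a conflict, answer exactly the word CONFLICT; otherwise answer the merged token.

Answer: golf

Derivation:
Final LEFT:  [alpha, golf, charlie]
Final RIGHT: [delta, echo, golf]
i=0: L=alpha, R=delta=BASE -> take LEFT -> alpha
i=1: L=golf, R=echo=BASE -> take LEFT -> golf
i=2: L=charlie=BASE, R=golf -> take RIGHT -> golf
Index 1 -> golf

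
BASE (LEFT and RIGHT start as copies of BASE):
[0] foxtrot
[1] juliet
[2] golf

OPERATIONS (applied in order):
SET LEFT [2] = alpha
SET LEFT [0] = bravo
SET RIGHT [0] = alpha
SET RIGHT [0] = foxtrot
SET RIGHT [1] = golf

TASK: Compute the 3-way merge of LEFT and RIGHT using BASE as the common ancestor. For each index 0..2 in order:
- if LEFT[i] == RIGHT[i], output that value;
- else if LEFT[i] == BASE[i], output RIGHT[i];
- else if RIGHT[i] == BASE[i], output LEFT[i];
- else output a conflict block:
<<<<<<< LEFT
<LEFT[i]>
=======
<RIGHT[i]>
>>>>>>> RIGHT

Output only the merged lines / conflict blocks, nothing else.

Answer: bravo
golf
alpha

Derivation:
Final LEFT:  [bravo, juliet, alpha]
Final RIGHT: [foxtrot, golf, golf]
i=0: L=bravo, R=foxtrot=BASE -> take LEFT -> bravo
i=1: L=juliet=BASE, R=golf -> take RIGHT -> golf
i=2: L=alpha, R=golf=BASE -> take LEFT -> alpha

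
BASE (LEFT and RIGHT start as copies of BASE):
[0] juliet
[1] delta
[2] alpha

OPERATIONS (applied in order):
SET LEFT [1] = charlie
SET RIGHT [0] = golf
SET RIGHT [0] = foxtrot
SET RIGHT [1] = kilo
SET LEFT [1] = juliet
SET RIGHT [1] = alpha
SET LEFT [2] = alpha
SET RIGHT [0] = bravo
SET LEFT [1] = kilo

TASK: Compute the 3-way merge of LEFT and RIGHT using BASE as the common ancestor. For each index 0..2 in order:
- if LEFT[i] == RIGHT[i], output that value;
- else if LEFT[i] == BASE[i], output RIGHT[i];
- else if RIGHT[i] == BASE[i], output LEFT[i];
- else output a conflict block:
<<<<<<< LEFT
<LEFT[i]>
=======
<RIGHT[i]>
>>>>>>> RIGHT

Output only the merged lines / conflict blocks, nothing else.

Final LEFT:  [juliet, kilo, alpha]
Final RIGHT: [bravo, alpha, alpha]
i=0: L=juliet=BASE, R=bravo -> take RIGHT -> bravo
i=1: BASE=delta L=kilo R=alpha all differ -> CONFLICT
i=2: L=alpha R=alpha -> agree -> alpha

Answer: bravo
<<<<<<< LEFT
kilo
=======
alpha
>>>>>>> RIGHT
alpha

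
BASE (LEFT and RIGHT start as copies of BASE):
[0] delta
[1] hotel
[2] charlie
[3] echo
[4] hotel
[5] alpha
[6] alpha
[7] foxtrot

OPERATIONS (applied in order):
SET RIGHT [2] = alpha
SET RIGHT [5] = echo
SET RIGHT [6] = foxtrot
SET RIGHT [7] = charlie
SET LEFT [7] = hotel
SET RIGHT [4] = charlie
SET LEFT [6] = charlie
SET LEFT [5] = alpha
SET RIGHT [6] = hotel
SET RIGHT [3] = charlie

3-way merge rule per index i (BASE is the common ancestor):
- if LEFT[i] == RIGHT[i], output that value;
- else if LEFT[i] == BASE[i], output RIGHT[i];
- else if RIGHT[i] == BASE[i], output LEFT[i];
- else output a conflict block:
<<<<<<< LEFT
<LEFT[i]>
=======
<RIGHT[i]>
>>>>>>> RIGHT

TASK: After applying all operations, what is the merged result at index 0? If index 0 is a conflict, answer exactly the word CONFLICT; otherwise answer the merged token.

Answer: delta

Derivation:
Final LEFT:  [delta, hotel, charlie, echo, hotel, alpha, charlie, hotel]
Final RIGHT: [delta, hotel, alpha, charlie, charlie, echo, hotel, charlie]
i=0: L=delta R=delta -> agree -> delta
i=1: L=hotel R=hotel -> agree -> hotel
i=2: L=charlie=BASE, R=alpha -> take RIGHT -> alpha
i=3: L=echo=BASE, R=charlie -> take RIGHT -> charlie
i=4: L=hotel=BASE, R=charlie -> take RIGHT -> charlie
i=5: L=alpha=BASE, R=echo -> take RIGHT -> echo
i=6: BASE=alpha L=charlie R=hotel all differ -> CONFLICT
i=7: BASE=foxtrot L=hotel R=charlie all differ -> CONFLICT
Index 0 -> delta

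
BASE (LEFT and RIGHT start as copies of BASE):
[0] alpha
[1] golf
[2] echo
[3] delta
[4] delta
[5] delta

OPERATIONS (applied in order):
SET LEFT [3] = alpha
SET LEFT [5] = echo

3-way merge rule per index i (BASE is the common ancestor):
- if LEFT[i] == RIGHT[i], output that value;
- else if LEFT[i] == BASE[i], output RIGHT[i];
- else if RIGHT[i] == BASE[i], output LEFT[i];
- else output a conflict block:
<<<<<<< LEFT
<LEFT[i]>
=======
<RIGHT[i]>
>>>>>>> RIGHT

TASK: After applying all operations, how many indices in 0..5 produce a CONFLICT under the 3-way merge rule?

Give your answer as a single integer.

Answer: 0

Derivation:
Final LEFT:  [alpha, golf, echo, alpha, delta, echo]
Final RIGHT: [alpha, golf, echo, delta, delta, delta]
i=0: L=alpha R=alpha -> agree -> alpha
i=1: L=golf R=golf -> agree -> golf
i=2: L=echo R=echo -> agree -> echo
i=3: L=alpha, R=delta=BASE -> take LEFT -> alpha
i=4: L=delta R=delta -> agree -> delta
i=5: L=echo, R=delta=BASE -> take LEFT -> echo
Conflict count: 0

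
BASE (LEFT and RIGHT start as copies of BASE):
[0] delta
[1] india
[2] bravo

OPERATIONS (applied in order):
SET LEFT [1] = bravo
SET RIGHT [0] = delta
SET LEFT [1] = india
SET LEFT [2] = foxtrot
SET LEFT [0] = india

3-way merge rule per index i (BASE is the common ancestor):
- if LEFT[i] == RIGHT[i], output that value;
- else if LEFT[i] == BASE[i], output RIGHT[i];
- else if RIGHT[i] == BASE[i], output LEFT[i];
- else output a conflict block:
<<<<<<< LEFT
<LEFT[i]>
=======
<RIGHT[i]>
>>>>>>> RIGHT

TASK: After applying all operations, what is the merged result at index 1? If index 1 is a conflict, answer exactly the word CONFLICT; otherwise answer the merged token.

Answer: india

Derivation:
Final LEFT:  [india, india, foxtrot]
Final RIGHT: [delta, india, bravo]
i=0: L=india, R=delta=BASE -> take LEFT -> india
i=1: L=india R=india -> agree -> india
i=2: L=foxtrot, R=bravo=BASE -> take LEFT -> foxtrot
Index 1 -> india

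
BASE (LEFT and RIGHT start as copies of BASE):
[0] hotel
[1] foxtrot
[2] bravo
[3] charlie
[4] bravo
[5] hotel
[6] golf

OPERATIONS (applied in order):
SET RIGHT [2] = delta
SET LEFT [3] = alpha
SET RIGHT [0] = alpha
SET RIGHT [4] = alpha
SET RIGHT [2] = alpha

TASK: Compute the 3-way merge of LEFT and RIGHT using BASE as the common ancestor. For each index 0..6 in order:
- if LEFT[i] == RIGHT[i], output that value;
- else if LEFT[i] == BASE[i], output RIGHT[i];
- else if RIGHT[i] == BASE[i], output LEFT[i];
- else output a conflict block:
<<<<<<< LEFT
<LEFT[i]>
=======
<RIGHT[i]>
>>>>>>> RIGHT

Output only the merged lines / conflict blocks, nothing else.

Final LEFT:  [hotel, foxtrot, bravo, alpha, bravo, hotel, golf]
Final RIGHT: [alpha, foxtrot, alpha, charlie, alpha, hotel, golf]
i=0: L=hotel=BASE, R=alpha -> take RIGHT -> alpha
i=1: L=foxtrot R=foxtrot -> agree -> foxtrot
i=2: L=bravo=BASE, R=alpha -> take RIGHT -> alpha
i=3: L=alpha, R=charlie=BASE -> take LEFT -> alpha
i=4: L=bravo=BASE, R=alpha -> take RIGHT -> alpha
i=5: L=hotel R=hotel -> agree -> hotel
i=6: L=golf R=golf -> agree -> golf

Answer: alpha
foxtrot
alpha
alpha
alpha
hotel
golf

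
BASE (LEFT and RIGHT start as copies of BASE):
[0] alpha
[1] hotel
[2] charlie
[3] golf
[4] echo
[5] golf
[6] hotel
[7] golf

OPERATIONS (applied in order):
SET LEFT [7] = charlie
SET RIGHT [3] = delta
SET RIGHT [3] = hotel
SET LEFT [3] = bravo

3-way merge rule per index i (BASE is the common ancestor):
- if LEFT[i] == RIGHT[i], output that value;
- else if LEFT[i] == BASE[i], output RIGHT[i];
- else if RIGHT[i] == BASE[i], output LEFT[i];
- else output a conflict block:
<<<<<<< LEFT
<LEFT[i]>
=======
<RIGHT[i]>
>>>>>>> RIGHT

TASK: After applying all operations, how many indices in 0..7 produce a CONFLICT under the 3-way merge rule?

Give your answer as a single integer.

Final LEFT:  [alpha, hotel, charlie, bravo, echo, golf, hotel, charlie]
Final RIGHT: [alpha, hotel, charlie, hotel, echo, golf, hotel, golf]
i=0: L=alpha R=alpha -> agree -> alpha
i=1: L=hotel R=hotel -> agree -> hotel
i=2: L=charlie R=charlie -> agree -> charlie
i=3: BASE=golf L=bravo R=hotel all differ -> CONFLICT
i=4: L=echo R=echo -> agree -> echo
i=5: L=golf R=golf -> agree -> golf
i=6: L=hotel R=hotel -> agree -> hotel
i=7: L=charlie, R=golf=BASE -> take LEFT -> charlie
Conflict count: 1

Answer: 1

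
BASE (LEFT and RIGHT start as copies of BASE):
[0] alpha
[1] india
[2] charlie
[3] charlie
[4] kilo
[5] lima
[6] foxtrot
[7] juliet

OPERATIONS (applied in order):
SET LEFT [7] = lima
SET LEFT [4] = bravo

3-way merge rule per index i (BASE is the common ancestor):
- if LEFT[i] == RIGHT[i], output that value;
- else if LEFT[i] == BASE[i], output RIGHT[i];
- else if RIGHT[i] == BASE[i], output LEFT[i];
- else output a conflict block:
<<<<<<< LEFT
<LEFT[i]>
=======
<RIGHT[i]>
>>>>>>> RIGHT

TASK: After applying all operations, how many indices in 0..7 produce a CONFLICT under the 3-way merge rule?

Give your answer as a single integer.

Final LEFT:  [alpha, india, charlie, charlie, bravo, lima, foxtrot, lima]
Final RIGHT: [alpha, india, charlie, charlie, kilo, lima, foxtrot, juliet]
i=0: L=alpha R=alpha -> agree -> alpha
i=1: L=india R=india -> agree -> india
i=2: L=charlie R=charlie -> agree -> charlie
i=3: L=charlie R=charlie -> agree -> charlie
i=4: L=bravo, R=kilo=BASE -> take LEFT -> bravo
i=5: L=lima R=lima -> agree -> lima
i=6: L=foxtrot R=foxtrot -> agree -> foxtrot
i=7: L=lima, R=juliet=BASE -> take LEFT -> lima
Conflict count: 0

Answer: 0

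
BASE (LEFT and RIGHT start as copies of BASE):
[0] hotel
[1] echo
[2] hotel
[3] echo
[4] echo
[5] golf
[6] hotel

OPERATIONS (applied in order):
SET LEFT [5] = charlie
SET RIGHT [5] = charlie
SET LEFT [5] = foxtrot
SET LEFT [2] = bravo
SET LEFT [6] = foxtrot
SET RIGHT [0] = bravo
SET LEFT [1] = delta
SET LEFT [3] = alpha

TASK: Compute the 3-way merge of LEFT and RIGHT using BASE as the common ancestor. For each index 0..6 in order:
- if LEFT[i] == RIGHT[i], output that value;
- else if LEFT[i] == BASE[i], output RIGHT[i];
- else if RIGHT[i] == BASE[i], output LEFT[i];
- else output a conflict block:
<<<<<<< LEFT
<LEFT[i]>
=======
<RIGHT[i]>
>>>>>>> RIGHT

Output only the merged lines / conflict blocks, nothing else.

Final LEFT:  [hotel, delta, bravo, alpha, echo, foxtrot, foxtrot]
Final RIGHT: [bravo, echo, hotel, echo, echo, charlie, hotel]
i=0: L=hotel=BASE, R=bravo -> take RIGHT -> bravo
i=1: L=delta, R=echo=BASE -> take LEFT -> delta
i=2: L=bravo, R=hotel=BASE -> take LEFT -> bravo
i=3: L=alpha, R=echo=BASE -> take LEFT -> alpha
i=4: L=echo R=echo -> agree -> echo
i=5: BASE=golf L=foxtrot R=charlie all differ -> CONFLICT
i=6: L=foxtrot, R=hotel=BASE -> take LEFT -> foxtrot

Answer: bravo
delta
bravo
alpha
echo
<<<<<<< LEFT
foxtrot
=======
charlie
>>>>>>> RIGHT
foxtrot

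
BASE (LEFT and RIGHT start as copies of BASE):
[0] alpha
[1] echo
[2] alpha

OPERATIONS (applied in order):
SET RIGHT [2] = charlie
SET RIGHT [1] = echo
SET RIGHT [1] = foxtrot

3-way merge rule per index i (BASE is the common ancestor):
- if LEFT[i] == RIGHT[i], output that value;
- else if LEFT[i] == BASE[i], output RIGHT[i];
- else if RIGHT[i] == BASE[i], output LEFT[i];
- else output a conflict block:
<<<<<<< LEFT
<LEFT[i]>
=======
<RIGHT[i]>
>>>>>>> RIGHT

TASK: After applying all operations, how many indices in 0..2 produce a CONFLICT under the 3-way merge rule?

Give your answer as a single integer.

Final LEFT:  [alpha, echo, alpha]
Final RIGHT: [alpha, foxtrot, charlie]
i=0: L=alpha R=alpha -> agree -> alpha
i=1: L=echo=BASE, R=foxtrot -> take RIGHT -> foxtrot
i=2: L=alpha=BASE, R=charlie -> take RIGHT -> charlie
Conflict count: 0

Answer: 0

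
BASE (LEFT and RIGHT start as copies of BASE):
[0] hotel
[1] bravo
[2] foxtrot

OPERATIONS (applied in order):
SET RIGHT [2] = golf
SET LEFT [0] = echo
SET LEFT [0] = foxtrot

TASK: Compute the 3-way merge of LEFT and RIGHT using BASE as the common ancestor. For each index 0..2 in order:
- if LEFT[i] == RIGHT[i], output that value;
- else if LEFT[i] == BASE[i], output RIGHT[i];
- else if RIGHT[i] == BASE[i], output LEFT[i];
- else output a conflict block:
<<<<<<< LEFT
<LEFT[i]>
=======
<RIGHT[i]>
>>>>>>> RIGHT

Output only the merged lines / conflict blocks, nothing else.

Answer: foxtrot
bravo
golf

Derivation:
Final LEFT:  [foxtrot, bravo, foxtrot]
Final RIGHT: [hotel, bravo, golf]
i=0: L=foxtrot, R=hotel=BASE -> take LEFT -> foxtrot
i=1: L=bravo R=bravo -> agree -> bravo
i=2: L=foxtrot=BASE, R=golf -> take RIGHT -> golf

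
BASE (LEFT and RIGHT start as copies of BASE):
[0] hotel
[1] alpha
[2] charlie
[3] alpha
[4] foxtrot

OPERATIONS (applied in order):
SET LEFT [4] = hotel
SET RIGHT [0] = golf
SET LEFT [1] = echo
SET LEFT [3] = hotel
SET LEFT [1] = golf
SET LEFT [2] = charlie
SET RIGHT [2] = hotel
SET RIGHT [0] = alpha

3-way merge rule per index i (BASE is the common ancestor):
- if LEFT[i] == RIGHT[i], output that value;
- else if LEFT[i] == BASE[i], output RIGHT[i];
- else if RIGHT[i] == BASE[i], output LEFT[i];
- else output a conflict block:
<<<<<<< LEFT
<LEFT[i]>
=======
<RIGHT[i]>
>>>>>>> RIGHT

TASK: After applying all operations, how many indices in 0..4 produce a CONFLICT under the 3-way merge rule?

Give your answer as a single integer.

Answer: 0

Derivation:
Final LEFT:  [hotel, golf, charlie, hotel, hotel]
Final RIGHT: [alpha, alpha, hotel, alpha, foxtrot]
i=0: L=hotel=BASE, R=alpha -> take RIGHT -> alpha
i=1: L=golf, R=alpha=BASE -> take LEFT -> golf
i=2: L=charlie=BASE, R=hotel -> take RIGHT -> hotel
i=3: L=hotel, R=alpha=BASE -> take LEFT -> hotel
i=4: L=hotel, R=foxtrot=BASE -> take LEFT -> hotel
Conflict count: 0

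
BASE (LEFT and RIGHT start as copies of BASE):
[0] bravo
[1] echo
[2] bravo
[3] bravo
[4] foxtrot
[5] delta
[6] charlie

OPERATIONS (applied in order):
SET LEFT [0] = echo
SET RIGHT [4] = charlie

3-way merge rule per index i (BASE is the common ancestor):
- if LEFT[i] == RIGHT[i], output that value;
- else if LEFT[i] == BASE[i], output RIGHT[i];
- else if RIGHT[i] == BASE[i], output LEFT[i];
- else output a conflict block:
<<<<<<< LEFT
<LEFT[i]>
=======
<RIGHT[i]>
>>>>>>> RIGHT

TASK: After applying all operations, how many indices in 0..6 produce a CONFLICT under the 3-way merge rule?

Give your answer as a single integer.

Final LEFT:  [echo, echo, bravo, bravo, foxtrot, delta, charlie]
Final RIGHT: [bravo, echo, bravo, bravo, charlie, delta, charlie]
i=0: L=echo, R=bravo=BASE -> take LEFT -> echo
i=1: L=echo R=echo -> agree -> echo
i=2: L=bravo R=bravo -> agree -> bravo
i=3: L=bravo R=bravo -> agree -> bravo
i=4: L=foxtrot=BASE, R=charlie -> take RIGHT -> charlie
i=5: L=delta R=delta -> agree -> delta
i=6: L=charlie R=charlie -> agree -> charlie
Conflict count: 0

Answer: 0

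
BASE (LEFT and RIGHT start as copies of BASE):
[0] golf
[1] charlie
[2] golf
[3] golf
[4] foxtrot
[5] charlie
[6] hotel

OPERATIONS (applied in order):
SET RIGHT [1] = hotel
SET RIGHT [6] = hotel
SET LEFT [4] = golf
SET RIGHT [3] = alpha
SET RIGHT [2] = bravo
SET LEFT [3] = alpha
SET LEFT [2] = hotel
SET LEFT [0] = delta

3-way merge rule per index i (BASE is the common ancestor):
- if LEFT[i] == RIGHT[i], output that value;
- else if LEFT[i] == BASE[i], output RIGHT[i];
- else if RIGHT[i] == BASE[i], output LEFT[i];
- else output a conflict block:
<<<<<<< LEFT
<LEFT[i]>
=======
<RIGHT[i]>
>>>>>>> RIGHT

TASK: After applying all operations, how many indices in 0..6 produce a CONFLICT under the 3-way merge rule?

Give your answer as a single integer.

Final LEFT:  [delta, charlie, hotel, alpha, golf, charlie, hotel]
Final RIGHT: [golf, hotel, bravo, alpha, foxtrot, charlie, hotel]
i=0: L=delta, R=golf=BASE -> take LEFT -> delta
i=1: L=charlie=BASE, R=hotel -> take RIGHT -> hotel
i=2: BASE=golf L=hotel R=bravo all differ -> CONFLICT
i=3: L=alpha R=alpha -> agree -> alpha
i=4: L=golf, R=foxtrot=BASE -> take LEFT -> golf
i=5: L=charlie R=charlie -> agree -> charlie
i=6: L=hotel R=hotel -> agree -> hotel
Conflict count: 1

Answer: 1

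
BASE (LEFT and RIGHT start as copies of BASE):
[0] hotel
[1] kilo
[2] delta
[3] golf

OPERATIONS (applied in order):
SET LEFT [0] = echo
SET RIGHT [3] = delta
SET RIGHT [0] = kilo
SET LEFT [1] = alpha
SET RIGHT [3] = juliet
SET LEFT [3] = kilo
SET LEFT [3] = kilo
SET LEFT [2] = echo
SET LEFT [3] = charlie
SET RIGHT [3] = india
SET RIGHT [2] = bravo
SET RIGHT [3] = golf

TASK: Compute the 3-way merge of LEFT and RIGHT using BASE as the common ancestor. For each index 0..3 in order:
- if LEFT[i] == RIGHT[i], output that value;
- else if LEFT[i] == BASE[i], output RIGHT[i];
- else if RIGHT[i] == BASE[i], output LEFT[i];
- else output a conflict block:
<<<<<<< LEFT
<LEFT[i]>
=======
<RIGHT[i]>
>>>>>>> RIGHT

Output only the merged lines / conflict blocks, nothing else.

Final LEFT:  [echo, alpha, echo, charlie]
Final RIGHT: [kilo, kilo, bravo, golf]
i=0: BASE=hotel L=echo R=kilo all differ -> CONFLICT
i=1: L=alpha, R=kilo=BASE -> take LEFT -> alpha
i=2: BASE=delta L=echo R=bravo all differ -> CONFLICT
i=3: L=charlie, R=golf=BASE -> take LEFT -> charlie

Answer: <<<<<<< LEFT
echo
=======
kilo
>>>>>>> RIGHT
alpha
<<<<<<< LEFT
echo
=======
bravo
>>>>>>> RIGHT
charlie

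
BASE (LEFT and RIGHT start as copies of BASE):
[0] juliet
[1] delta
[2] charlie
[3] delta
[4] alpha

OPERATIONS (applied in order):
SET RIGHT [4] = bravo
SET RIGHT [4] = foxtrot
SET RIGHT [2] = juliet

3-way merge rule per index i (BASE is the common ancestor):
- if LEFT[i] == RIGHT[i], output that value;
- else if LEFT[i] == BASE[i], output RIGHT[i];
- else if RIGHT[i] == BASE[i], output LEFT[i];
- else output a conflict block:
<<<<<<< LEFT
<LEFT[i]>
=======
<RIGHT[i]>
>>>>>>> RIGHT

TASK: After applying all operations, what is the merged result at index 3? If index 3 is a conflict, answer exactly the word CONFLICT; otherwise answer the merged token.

Answer: delta

Derivation:
Final LEFT:  [juliet, delta, charlie, delta, alpha]
Final RIGHT: [juliet, delta, juliet, delta, foxtrot]
i=0: L=juliet R=juliet -> agree -> juliet
i=1: L=delta R=delta -> agree -> delta
i=2: L=charlie=BASE, R=juliet -> take RIGHT -> juliet
i=3: L=delta R=delta -> agree -> delta
i=4: L=alpha=BASE, R=foxtrot -> take RIGHT -> foxtrot
Index 3 -> delta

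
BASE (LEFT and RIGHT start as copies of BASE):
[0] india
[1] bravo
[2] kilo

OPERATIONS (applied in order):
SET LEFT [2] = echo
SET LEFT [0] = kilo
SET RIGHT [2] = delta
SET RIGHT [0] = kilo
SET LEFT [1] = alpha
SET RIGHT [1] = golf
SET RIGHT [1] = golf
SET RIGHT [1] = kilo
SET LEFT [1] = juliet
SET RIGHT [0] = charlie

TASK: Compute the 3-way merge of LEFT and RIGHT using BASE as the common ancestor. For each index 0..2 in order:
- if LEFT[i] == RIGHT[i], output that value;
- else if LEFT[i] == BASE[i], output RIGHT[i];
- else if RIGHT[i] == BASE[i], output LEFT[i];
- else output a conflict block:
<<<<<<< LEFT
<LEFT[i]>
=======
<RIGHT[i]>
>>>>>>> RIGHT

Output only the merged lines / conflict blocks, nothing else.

Final LEFT:  [kilo, juliet, echo]
Final RIGHT: [charlie, kilo, delta]
i=0: BASE=india L=kilo R=charlie all differ -> CONFLICT
i=1: BASE=bravo L=juliet R=kilo all differ -> CONFLICT
i=2: BASE=kilo L=echo R=delta all differ -> CONFLICT

Answer: <<<<<<< LEFT
kilo
=======
charlie
>>>>>>> RIGHT
<<<<<<< LEFT
juliet
=======
kilo
>>>>>>> RIGHT
<<<<<<< LEFT
echo
=======
delta
>>>>>>> RIGHT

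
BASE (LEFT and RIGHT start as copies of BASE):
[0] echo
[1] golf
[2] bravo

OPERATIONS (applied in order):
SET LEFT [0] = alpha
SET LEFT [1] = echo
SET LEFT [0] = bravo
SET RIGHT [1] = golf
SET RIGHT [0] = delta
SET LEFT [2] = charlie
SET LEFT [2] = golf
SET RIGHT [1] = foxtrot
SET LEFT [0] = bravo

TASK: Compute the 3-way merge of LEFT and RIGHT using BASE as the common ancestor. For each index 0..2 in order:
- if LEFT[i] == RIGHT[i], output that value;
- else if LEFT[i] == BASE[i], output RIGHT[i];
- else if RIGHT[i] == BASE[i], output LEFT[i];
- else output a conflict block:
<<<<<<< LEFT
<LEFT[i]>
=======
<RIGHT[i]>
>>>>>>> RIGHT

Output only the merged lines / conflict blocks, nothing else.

Answer: <<<<<<< LEFT
bravo
=======
delta
>>>>>>> RIGHT
<<<<<<< LEFT
echo
=======
foxtrot
>>>>>>> RIGHT
golf

Derivation:
Final LEFT:  [bravo, echo, golf]
Final RIGHT: [delta, foxtrot, bravo]
i=0: BASE=echo L=bravo R=delta all differ -> CONFLICT
i=1: BASE=golf L=echo R=foxtrot all differ -> CONFLICT
i=2: L=golf, R=bravo=BASE -> take LEFT -> golf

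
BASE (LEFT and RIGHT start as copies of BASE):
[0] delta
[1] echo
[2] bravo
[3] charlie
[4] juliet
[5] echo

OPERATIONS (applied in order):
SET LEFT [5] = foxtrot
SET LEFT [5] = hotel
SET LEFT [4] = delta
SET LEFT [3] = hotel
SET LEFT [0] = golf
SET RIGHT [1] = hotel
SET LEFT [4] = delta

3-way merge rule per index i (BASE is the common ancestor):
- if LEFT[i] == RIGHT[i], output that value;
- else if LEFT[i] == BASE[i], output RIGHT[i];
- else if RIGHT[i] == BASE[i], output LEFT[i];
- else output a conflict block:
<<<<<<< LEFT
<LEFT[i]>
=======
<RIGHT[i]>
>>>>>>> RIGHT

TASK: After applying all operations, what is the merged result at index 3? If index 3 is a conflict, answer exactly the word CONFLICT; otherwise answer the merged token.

Final LEFT:  [golf, echo, bravo, hotel, delta, hotel]
Final RIGHT: [delta, hotel, bravo, charlie, juliet, echo]
i=0: L=golf, R=delta=BASE -> take LEFT -> golf
i=1: L=echo=BASE, R=hotel -> take RIGHT -> hotel
i=2: L=bravo R=bravo -> agree -> bravo
i=3: L=hotel, R=charlie=BASE -> take LEFT -> hotel
i=4: L=delta, R=juliet=BASE -> take LEFT -> delta
i=5: L=hotel, R=echo=BASE -> take LEFT -> hotel
Index 3 -> hotel

Answer: hotel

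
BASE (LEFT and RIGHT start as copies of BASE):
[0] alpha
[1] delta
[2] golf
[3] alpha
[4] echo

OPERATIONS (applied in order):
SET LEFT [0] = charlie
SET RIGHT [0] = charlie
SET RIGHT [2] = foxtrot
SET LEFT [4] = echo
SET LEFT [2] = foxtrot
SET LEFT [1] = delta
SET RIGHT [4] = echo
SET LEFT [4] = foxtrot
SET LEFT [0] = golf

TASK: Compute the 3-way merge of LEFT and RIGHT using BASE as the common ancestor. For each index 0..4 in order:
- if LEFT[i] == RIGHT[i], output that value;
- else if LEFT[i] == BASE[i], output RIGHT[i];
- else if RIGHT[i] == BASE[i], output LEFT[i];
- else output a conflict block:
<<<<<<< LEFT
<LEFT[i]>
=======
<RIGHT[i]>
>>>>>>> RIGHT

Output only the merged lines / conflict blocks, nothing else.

Answer: <<<<<<< LEFT
golf
=======
charlie
>>>>>>> RIGHT
delta
foxtrot
alpha
foxtrot

Derivation:
Final LEFT:  [golf, delta, foxtrot, alpha, foxtrot]
Final RIGHT: [charlie, delta, foxtrot, alpha, echo]
i=0: BASE=alpha L=golf R=charlie all differ -> CONFLICT
i=1: L=delta R=delta -> agree -> delta
i=2: L=foxtrot R=foxtrot -> agree -> foxtrot
i=3: L=alpha R=alpha -> agree -> alpha
i=4: L=foxtrot, R=echo=BASE -> take LEFT -> foxtrot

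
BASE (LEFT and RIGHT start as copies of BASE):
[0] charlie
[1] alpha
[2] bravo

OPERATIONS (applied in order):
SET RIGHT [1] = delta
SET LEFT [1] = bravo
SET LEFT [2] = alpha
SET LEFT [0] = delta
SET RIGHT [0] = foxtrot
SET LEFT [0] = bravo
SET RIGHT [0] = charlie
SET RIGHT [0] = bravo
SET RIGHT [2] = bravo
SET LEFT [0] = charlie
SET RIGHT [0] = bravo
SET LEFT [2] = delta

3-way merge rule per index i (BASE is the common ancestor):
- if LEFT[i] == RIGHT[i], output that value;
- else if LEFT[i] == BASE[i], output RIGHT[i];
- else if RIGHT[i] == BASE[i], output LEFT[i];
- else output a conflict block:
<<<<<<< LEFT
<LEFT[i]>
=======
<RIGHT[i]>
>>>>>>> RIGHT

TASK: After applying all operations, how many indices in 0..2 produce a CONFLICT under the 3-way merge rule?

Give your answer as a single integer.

Answer: 1

Derivation:
Final LEFT:  [charlie, bravo, delta]
Final RIGHT: [bravo, delta, bravo]
i=0: L=charlie=BASE, R=bravo -> take RIGHT -> bravo
i=1: BASE=alpha L=bravo R=delta all differ -> CONFLICT
i=2: L=delta, R=bravo=BASE -> take LEFT -> delta
Conflict count: 1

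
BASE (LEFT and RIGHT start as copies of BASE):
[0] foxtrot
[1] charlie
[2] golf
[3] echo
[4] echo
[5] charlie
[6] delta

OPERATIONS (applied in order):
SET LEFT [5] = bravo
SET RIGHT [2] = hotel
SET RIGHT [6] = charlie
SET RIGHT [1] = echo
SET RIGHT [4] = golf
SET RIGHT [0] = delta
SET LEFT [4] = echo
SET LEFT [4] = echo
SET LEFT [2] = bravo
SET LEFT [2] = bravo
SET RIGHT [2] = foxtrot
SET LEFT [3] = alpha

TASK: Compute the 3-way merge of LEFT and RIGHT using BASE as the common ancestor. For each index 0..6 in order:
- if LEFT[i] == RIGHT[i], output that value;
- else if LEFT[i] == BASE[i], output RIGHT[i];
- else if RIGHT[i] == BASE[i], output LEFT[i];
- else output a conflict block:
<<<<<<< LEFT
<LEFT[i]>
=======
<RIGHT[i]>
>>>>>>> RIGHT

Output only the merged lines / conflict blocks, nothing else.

Answer: delta
echo
<<<<<<< LEFT
bravo
=======
foxtrot
>>>>>>> RIGHT
alpha
golf
bravo
charlie

Derivation:
Final LEFT:  [foxtrot, charlie, bravo, alpha, echo, bravo, delta]
Final RIGHT: [delta, echo, foxtrot, echo, golf, charlie, charlie]
i=0: L=foxtrot=BASE, R=delta -> take RIGHT -> delta
i=1: L=charlie=BASE, R=echo -> take RIGHT -> echo
i=2: BASE=golf L=bravo R=foxtrot all differ -> CONFLICT
i=3: L=alpha, R=echo=BASE -> take LEFT -> alpha
i=4: L=echo=BASE, R=golf -> take RIGHT -> golf
i=5: L=bravo, R=charlie=BASE -> take LEFT -> bravo
i=6: L=delta=BASE, R=charlie -> take RIGHT -> charlie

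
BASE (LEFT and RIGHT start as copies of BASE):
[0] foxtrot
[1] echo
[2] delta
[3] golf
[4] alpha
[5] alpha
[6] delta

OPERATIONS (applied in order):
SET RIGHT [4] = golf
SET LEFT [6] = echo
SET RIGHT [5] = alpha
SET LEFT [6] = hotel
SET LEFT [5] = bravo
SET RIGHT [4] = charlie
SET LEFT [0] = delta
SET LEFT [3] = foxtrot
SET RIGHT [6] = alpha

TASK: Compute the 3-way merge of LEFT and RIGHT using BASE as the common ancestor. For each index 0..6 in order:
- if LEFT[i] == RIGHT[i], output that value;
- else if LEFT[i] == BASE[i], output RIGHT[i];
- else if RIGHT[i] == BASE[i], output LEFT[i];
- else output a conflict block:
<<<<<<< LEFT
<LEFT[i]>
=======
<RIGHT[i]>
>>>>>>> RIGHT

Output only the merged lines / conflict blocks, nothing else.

Answer: delta
echo
delta
foxtrot
charlie
bravo
<<<<<<< LEFT
hotel
=======
alpha
>>>>>>> RIGHT

Derivation:
Final LEFT:  [delta, echo, delta, foxtrot, alpha, bravo, hotel]
Final RIGHT: [foxtrot, echo, delta, golf, charlie, alpha, alpha]
i=0: L=delta, R=foxtrot=BASE -> take LEFT -> delta
i=1: L=echo R=echo -> agree -> echo
i=2: L=delta R=delta -> agree -> delta
i=3: L=foxtrot, R=golf=BASE -> take LEFT -> foxtrot
i=4: L=alpha=BASE, R=charlie -> take RIGHT -> charlie
i=5: L=bravo, R=alpha=BASE -> take LEFT -> bravo
i=6: BASE=delta L=hotel R=alpha all differ -> CONFLICT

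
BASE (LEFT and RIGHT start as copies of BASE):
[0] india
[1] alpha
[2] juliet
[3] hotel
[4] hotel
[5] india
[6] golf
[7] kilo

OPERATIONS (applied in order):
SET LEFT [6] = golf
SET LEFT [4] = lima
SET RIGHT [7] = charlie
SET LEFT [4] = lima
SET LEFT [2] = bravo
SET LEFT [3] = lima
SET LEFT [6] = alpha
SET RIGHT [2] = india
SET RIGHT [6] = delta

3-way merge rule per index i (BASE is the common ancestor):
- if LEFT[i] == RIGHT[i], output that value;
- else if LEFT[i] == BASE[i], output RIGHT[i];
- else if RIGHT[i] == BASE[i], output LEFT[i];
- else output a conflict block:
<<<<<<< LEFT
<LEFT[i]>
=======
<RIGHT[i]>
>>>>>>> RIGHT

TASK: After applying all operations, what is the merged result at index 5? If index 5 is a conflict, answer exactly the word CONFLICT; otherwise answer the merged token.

Answer: india

Derivation:
Final LEFT:  [india, alpha, bravo, lima, lima, india, alpha, kilo]
Final RIGHT: [india, alpha, india, hotel, hotel, india, delta, charlie]
i=0: L=india R=india -> agree -> india
i=1: L=alpha R=alpha -> agree -> alpha
i=2: BASE=juliet L=bravo R=india all differ -> CONFLICT
i=3: L=lima, R=hotel=BASE -> take LEFT -> lima
i=4: L=lima, R=hotel=BASE -> take LEFT -> lima
i=5: L=india R=india -> agree -> india
i=6: BASE=golf L=alpha R=delta all differ -> CONFLICT
i=7: L=kilo=BASE, R=charlie -> take RIGHT -> charlie
Index 5 -> india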